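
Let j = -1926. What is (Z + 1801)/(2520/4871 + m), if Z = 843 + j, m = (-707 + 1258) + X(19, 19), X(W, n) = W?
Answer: 1748689/1389495 ≈ 1.2585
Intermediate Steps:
m = 570 (m = (-707 + 1258) + 19 = 551 + 19 = 570)
Z = -1083 (Z = 843 - 1926 = -1083)
(Z + 1801)/(2520/4871 + m) = (-1083 + 1801)/(2520/4871 + 570) = 718/(2520*(1/4871) + 570) = 718/(2520/4871 + 570) = 718/(2778990/4871) = 718*(4871/2778990) = 1748689/1389495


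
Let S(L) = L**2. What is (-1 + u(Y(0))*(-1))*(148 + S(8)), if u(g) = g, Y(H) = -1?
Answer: 0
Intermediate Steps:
(-1 + u(Y(0))*(-1))*(148 + S(8)) = (-1 - 1*(-1))*(148 + 8**2) = (-1 + 1)*(148 + 64) = 0*212 = 0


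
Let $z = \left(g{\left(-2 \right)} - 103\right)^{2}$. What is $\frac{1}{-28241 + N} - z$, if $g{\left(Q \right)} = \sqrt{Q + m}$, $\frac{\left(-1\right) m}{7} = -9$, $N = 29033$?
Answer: $- \frac{8450639}{792} + 206 \sqrt{61} \approx -9061.1$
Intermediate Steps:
$m = 63$ ($m = \left(-7\right) \left(-9\right) = 63$)
$g{\left(Q \right)} = \sqrt{63 + Q}$ ($g{\left(Q \right)} = \sqrt{Q + 63} = \sqrt{63 + Q}$)
$z = \left(-103 + \sqrt{61}\right)^{2}$ ($z = \left(\sqrt{63 - 2} - 103\right)^{2} = \left(\sqrt{61} - 103\right)^{2} = \left(-103 + \sqrt{61}\right)^{2} \approx 9061.1$)
$\frac{1}{-28241 + N} - z = \frac{1}{-28241 + 29033} - \left(103 - \sqrt{61}\right)^{2} = \frac{1}{792} - \left(103 - \sqrt{61}\right)^{2}$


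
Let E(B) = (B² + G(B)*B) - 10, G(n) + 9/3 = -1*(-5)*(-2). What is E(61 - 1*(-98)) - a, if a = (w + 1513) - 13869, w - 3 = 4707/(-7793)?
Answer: 277100408/7793 ≈ 35558.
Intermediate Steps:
G(n) = -13 (G(n) = -3 - 1*(-5)*(-2) = -3 + 5*(-2) = -3 - 10 = -13)
E(B) = -10 + B² - 13*B (E(B) = (B² - 13*B) - 10 = -10 + B² - 13*B)
w = 18672/7793 (w = 3 + 4707/(-7793) = 3 + 4707*(-1/7793) = 3 - 4707/7793 = 18672/7793 ≈ 2.3960)
a = -96271636/7793 (a = (18672/7793 + 1513) - 13869 = 11809481/7793 - 13869 = -96271636/7793 ≈ -12354.)
E(61 - 1*(-98)) - a = (-10 + (61 - 1*(-98))² - 13*(61 - 1*(-98))) - 1*(-96271636/7793) = (-10 + (61 + 98)² - 13*(61 + 98)) + 96271636/7793 = (-10 + 159² - 13*159) + 96271636/7793 = (-10 + 25281 - 2067) + 96271636/7793 = 23204 + 96271636/7793 = 277100408/7793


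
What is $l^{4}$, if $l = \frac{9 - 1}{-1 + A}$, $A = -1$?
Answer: $256$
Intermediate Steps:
$l = -4$ ($l = \frac{9 - 1}{-1 - 1} = \frac{8}{-2} = 8 \left(- \frac{1}{2}\right) = -4$)
$l^{4} = \left(-4\right)^{4} = 256$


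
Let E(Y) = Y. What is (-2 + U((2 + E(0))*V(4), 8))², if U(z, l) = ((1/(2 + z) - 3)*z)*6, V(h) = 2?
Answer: 4900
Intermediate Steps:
U(z, l) = 6*z*(-3 + 1/(2 + z)) (U(z, l) = ((-3 + 1/(2 + z))*z)*6 = (z*(-3 + 1/(2 + z)))*6 = 6*z*(-3 + 1/(2 + z)))
(-2 + U((2 + E(0))*V(4), 8))² = (-2 - 6*(2 + 0)*2*(5 + 3*((2 + 0)*2))/(2 + (2 + 0)*2))² = (-2 - 6*2*2*(5 + 3*(2*2))/(2 + 2*2))² = (-2 - 6*4*(5 + 3*4)/(2 + 4))² = (-2 - 6*4*(5 + 12)/6)² = (-2 - 6*4*⅙*17)² = (-2 - 68)² = (-70)² = 4900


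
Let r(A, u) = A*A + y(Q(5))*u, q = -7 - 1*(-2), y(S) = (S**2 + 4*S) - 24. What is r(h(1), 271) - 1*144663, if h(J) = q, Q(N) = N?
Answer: -138947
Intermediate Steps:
y(S) = -24 + S**2 + 4*S
q = -5 (q = -7 + 2 = -5)
h(J) = -5
r(A, u) = A**2 + 21*u (r(A, u) = A*A + (-24 + 5**2 + 4*5)*u = A**2 + (-24 + 25 + 20)*u = A**2 + 21*u)
r(h(1), 271) - 1*144663 = ((-5)**2 + 21*271) - 1*144663 = (25 + 5691) - 144663 = 5716 - 144663 = -138947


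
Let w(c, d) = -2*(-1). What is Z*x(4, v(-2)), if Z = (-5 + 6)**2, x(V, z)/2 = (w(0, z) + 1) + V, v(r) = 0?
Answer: 14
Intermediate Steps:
w(c, d) = 2
x(V, z) = 6 + 2*V (x(V, z) = 2*((2 + 1) + V) = 2*(3 + V) = 6 + 2*V)
Z = 1 (Z = 1**2 = 1)
Z*x(4, v(-2)) = 1*(6 + 2*4) = 1*(6 + 8) = 1*14 = 14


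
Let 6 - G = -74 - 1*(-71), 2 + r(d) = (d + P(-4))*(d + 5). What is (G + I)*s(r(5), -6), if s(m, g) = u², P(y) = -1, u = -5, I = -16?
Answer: -175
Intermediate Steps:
r(d) = -2 + (-1 + d)*(5 + d) (r(d) = -2 + (d - 1)*(d + 5) = -2 + (-1 + d)*(5 + d))
s(m, g) = 25 (s(m, g) = (-5)² = 25)
G = 9 (G = 6 - (-74 - 1*(-71)) = 6 - (-74 + 71) = 6 - 1*(-3) = 6 + 3 = 9)
(G + I)*s(r(5), -6) = (9 - 16)*25 = -7*25 = -175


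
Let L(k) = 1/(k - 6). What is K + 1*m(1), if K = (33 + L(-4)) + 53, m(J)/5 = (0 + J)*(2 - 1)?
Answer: 909/10 ≈ 90.900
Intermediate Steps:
L(k) = 1/(-6 + k)
m(J) = 5*J (m(J) = 5*((0 + J)*(2 - 1)) = 5*(J*1) = 5*J)
K = 859/10 (K = (33 + 1/(-6 - 4)) + 53 = (33 + 1/(-10)) + 53 = (33 - 1/10) + 53 = 329/10 + 53 = 859/10 ≈ 85.900)
K + 1*m(1) = 859/10 + 1*(5*1) = 859/10 + 1*5 = 859/10 + 5 = 909/10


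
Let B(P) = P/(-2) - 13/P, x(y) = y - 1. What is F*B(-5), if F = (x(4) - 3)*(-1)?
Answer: 0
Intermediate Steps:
x(y) = -1 + y
B(P) = -13/P - P/2 (B(P) = P*(-1/2) - 13/P = -P/2 - 13/P = -13/P - P/2)
F = 0 (F = ((-1 + 4) - 3)*(-1) = (3 - 3)*(-1) = 0*(-1) = 0)
F*B(-5) = 0*(-13/(-5) - 1/2*(-5)) = 0*(-13*(-1/5) + 5/2) = 0*(13/5 + 5/2) = 0*(51/10) = 0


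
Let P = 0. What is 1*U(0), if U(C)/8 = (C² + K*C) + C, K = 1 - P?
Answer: 0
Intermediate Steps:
K = 1 (K = 1 - 1*0 = 1 + 0 = 1)
U(C) = 8*C² + 16*C (U(C) = 8*((C² + 1*C) + C) = 8*((C² + C) + C) = 8*((C + C²) + C) = 8*(C² + 2*C) = 8*C² + 16*C)
1*U(0) = 1*(8*0*(2 + 0)) = 1*(8*0*2) = 1*0 = 0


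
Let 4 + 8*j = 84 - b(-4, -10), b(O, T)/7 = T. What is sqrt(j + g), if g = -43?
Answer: I*sqrt(97)/2 ≈ 4.9244*I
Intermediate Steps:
b(O, T) = 7*T
j = 75/4 (j = -1/2 + (84 - 7*(-10))/8 = -1/2 + (84 - 1*(-70))/8 = -1/2 + (84 + 70)/8 = -1/2 + (1/8)*154 = -1/2 + 77/4 = 75/4 ≈ 18.750)
sqrt(j + g) = sqrt(75/4 - 43) = sqrt(-97/4) = I*sqrt(97)/2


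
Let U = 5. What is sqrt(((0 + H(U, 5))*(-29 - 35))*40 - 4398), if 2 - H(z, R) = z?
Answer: sqrt(3282) ≈ 57.289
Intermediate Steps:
H(z, R) = 2 - z
sqrt(((0 + H(U, 5))*(-29 - 35))*40 - 4398) = sqrt(((0 + (2 - 1*5))*(-29 - 35))*40 - 4398) = sqrt(((0 + (2 - 5))*(-64))*40 - 4398) = sqrt(((0 - 3)*(-64))*40 - 4398) = sqrt(-3*(-64)*40 - 4398) = sqrt(192*40 - 4398) = sqrt(7680 - 4398) = sqrt(3282)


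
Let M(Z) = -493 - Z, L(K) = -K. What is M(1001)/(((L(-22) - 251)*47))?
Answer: 1494/10763 ≈ 0.13881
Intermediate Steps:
M(1001)/(((L(-22) - 251)*47)) = (-493 - 1*1001)/(((-1*(-22) - 251)*47)) = (-493 - 1001)/(((22 - 251)*47)) = -1494/((-229*47)) = -1494/(-10763) = -1494*(-1/10763) = 1494/10763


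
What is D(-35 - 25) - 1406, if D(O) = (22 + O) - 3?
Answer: -1447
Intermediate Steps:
D(O) = 19 + O
D(-35 - 25) - 1406 = (19 + (-35 - 25)) - 1406 = (19 - 60) - 1406 = -41 - 1406 = -1447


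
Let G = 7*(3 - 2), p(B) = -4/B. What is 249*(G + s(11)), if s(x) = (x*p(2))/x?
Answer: 1245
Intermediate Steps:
G = 7 (G = 7*1 = 7)
s(x) = -2 (s(x) = (x*(-4/2))/x = (x*(-4*1/2))/x = (x*(-2))/x = (-2*x)/x = -2)
249*(G + s(11)) = 249*(7 - 2) = 249*5 = 1245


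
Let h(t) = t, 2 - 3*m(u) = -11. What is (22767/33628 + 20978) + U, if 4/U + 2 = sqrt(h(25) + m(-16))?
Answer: 13404149837/638932 + 2*sqrt(66)/19 ≈ 20980.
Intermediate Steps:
m(u) = 13/3 (m(u) = 2/3 - 1/3*(-11) = 2/3 + 11/3 = 13/3)
U = 4/(-2 + 2*sqrt(66)/3) (U = 4/(-2 + sqrt(25 + 13/3)) = 4/(-2 + sqrt(88/3)) = 4/(-2 + 2*sqrt(66)/3) ≈ 1.1710)
(22767/33628 + 20978) + U = (22767/33628 + 20978) + (6/19 + 2*sqrt(66)/19) = 705470951/33628 + (6/19 + 2*sqrt(66)/19) = 13404149837/638932 + 2*sqrt(66)/19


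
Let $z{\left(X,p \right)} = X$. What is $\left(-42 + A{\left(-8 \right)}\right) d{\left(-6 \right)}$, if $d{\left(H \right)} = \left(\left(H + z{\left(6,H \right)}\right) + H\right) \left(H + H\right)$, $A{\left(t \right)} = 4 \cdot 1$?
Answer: $-2736$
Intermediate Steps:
$A{\left(t \right)} = 4$
$d{\left(H \right)} = 2 H \left(6 + 2 H\right)$ ($d{\left(H \right)} = \left(\left(H + 6\right) + H\right) \left(H + H\right) = \left(\left(6 + H\right) + H\right) 2 H = \left(6 + 2 H\right) 2 H = 2 H \left(6 + 2 H\right)$)
$\left(-42 + A{\left(-8 \right)}\right) d{\left(-6 \right)} = \left(-42 + 4\right) 4 \left(-6\right) \left(3 - 6\right) = - 38 \cdot 4 \left(-6\right) \left(-3\right) = \left(-38\right) 72 = -2736$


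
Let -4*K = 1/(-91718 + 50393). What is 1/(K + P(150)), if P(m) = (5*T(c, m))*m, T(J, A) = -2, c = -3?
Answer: -165300/247949999 ≈ -0.00066667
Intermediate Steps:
K = 1/165300 (K = -1/(4*(-91718 + 50393)) = -¼/(-41325) = -¼*(-1/41325) = 1/165300 ≈ 6.0496e-6)
P(m) = -10*m (P(m) = (5*(-2))*m = -10*m)
1/(K + P(150)) = 1/(1/165300 - 10*150) = 1/(1/165300 - 1500) = 1/(-247949999/165300) = -165300/247949999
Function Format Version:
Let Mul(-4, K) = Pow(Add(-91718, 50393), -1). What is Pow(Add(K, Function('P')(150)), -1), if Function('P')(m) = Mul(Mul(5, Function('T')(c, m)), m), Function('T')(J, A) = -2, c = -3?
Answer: Rational(-165300, 247949999) ≈ -0.00066667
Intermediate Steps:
K = Rational(1, 165300) (K = Mul(Rational(-1, 4), Pow(Add(-91718, 50393), -1)) = Mul(Rational(-1, 4), Pow(-41325, -1)) = Mul(Rational(-1, 4), Rational(-1, 41325)) = Rational(1, 165300) ≈ 6.0496e-6)
Function('P')(m) = Mul(-10, m) (Function('P')(m) = Mul(Mul(5, -2), m) = Mul(-10, m))
Pow(Add(K, Function('P')(150)), -1) = Pow(Add(Rational(1, 165300), Mul(-10, 150)), -1) = Pow(Add(Rational(1, 165300), -1500), -1) = Pow(Rational(-247949999, 165300), -1) = Rational(-165300, 247949999)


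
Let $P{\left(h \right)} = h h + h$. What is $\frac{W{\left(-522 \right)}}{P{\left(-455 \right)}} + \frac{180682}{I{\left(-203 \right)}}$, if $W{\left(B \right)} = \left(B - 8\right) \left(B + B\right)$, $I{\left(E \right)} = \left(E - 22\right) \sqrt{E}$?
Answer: $\frac{55332}{20657} + \frac{180682 i \sqrt{203}}{45675} \approx 2.6786 + 56.362 i$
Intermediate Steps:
$I{\left(E \right)} = \sqrt{E} \left(-22 + E\right)$ ($I{\left(E \right)} = \left(E - 22\right) \sqrt{E} = \left(-22 + E\right) \sqrt{E} = \sqrt{E} \left(-22 + E\right)$)
$W{\left(B \right)} = 2 B \left(-8 + B\right)$ ($W{\left(B \right)} = \left(-8 + B\right) 2 B = 2 B \left(-8 + B\right)$)
$P{\left(h \right)} = h + h^{2}$ ($P{\left(h \right)} = h^{2} + h = h + h^{2}$)
$\frac{W{\left(-522 \right)}}{P{\left(-455 \right)}} + \frac{180682}{I{\left(-203 \right)}} = \frac{2 \left(-522\right) \left(-8 - 522\right)}{\left(-455\right) \left(1 - 455\right)} + \frac{180682}{\sqrt{-203} \left(-22 - 203\right)} = \frac{2 \left(-522\right) \left(-530\right)}{\left(-455\right) \left(-454\right)} + \frac{180682}{i \sqrt{203} \left(-225\right)} = \frac{553320}{206570} + \frac{180682}{\left(-225\right) i \sqrt{203}} = 553320 \cdot \frac{1}{206570} + 180682 \frac{i \sqrt{203}}{45675} = \frac{55332}{20657} + \frac{180682 i \sqrt{203}}{45675}$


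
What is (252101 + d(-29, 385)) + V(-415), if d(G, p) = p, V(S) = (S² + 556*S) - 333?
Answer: 193638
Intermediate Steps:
V(S) = -333 + S² + 556*S
(252101 + d(-29, 385)) + V(-415) = (252101 + 385) + (-333 + (-415)² + 556*(-415)) = 252486 + (-333 + 172225 - 230740) = 252486 - 58848 = 193638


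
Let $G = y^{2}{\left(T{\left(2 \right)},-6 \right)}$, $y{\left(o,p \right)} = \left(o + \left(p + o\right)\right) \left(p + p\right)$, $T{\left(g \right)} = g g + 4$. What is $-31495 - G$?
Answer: $-45895$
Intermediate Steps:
$T{\left(g \right)} = 4 + g^{2}$ ($T{\left(g \right)} = g^{2} + 4 = 4 + g^{2}$)
$y{\left(o,p \right)} = 2 p \left(p + 2 o\right)$ ($y{\left(o,p \right)} = \left(o + \left(o + p\right)\right) 2 p = \left(p + 2 o\right) 2 p = 2 p \left(p + 2 o\right)$)
$G = 14400$ ($G = \left(2 \left(-6\right) \left(-6 + 2 \left(4 + 2^{2}\right)\right)\right)^{2} = \left(2 \left(-6\right) \left(-6 + 2 \left(4 + 4\right)\right)\right)^{2} = \left(2 \left(-6\right) \left(-6 + 2 \cdot 8\right)\right)^{2} = \left(2 \left(-6\right) \left(-6 + 16\right)\right)^{2} = \left(2 \left(-6\right) 10\right)^{2} = \left(-120\right)^{2} = 14400$)
$-31495 - G = -31495 - 14400 = -45895$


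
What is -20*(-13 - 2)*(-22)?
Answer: -6600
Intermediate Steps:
-20*(-13 - 2)*(-22) = -20*(-15)*(-22) = 300*(-22) = -6600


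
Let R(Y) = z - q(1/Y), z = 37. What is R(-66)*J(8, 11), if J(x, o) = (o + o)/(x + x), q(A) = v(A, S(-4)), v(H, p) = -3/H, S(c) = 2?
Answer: -1771/8 ≈ -221.38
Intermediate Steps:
q(A) = -3/A
J(x, o) = o/x (J(x, o) = (2*o)/((2*x)) = (2*o)*(1/(2*x)) = o/x)
R(Y) = 37 + 3*Y (R(Y) = 37 - (-3)/(1/Y) = 37 - (-3)*Y = 37 + 3*Y)
R(-66)*J(8, 11) = (37 + 3*(-66))*(11/8) = (37 - 198)*(11*(⅛)) = -161*11/8 = -1771/8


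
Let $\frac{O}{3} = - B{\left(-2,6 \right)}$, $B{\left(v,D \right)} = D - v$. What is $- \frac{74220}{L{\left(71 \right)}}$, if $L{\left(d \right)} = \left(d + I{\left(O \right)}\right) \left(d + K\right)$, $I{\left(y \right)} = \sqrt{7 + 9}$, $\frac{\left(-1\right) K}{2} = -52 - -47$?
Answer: $- \frac{4948}{405} \approx -12.217$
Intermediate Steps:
$K = 10$ ($K = - 2 \left(-52 - -47\right) = - 2 \left(-52 + 47\right) = \left(-2\right) \left(-5\right) = 10$)
$O = -24$ ($O = 3 \left(- (6 - -2)\right) = 3 \left(- (6 + 2)\right) = 3 \left(\left(-1\right) 8\right) = 3 \left(-8\right) = -24$)
$I{\left(y \right)} = 4$ ($I{\left(y \right)} = \sqrt{16} = 4$)
$L{\left(d \right)} = \left(4 + d\right) \left(10 + d\right)$ ($L{\left(d \right)} = \left(d + 4\right) \left(d + 10\right) = \left(4 + d\right) \left(10 + d\right)$)
$- \frac{74220}{L{\left(71 \right)}} = - \frac{74220}{40 + 71^{2} + 14 \cdot 71} = - \frac{74220}{40 + 5041 + 994} = - \frac{74220}{6075} = \left(-74220\right) \frac{1}{6075} = - \frac{4948}{405}$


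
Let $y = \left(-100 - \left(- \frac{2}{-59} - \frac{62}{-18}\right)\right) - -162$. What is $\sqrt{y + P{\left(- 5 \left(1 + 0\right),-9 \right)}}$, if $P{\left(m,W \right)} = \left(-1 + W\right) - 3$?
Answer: $\frac{2 \sqrt{356537}}{177} \approx 6.747$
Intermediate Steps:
$P{\left(m,W \right)} = -4 + W$
$y = \frac{31075}{531}$ ($y = \left(-100 - \left(\left(-2\right) \left(- \frac{1}{59}\right) - - \frac{31}{9}\right)\right) + 162 = \left(-100 - \left(\frac{2}{59} + \frac{31}{9}\right)\right) + 162 = \left(-100 - \frac{1847}{531}\right) + 162 = - \frac{54947}{531} + 162 = \frac{31075}{531} \approx 58.522$)
$\sqrt{y + P{\left(- 5 \left(1 + 0\right),-9 \right)}} = \sqrt{\frac{31075}{531} - 13} = \sqrt{\frac{24172}{531}} = \frac{2 \sqrt{356537}}{177}$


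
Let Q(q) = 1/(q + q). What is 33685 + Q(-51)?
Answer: 3435869/102 ≈ 33685.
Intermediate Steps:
Q(q) = 1/(2*q)
33685 + Q(-51) = 33685 + (½)/(-51) = 33685 + (½)*(-1/51) = 33685 - 1/102 = 3435869/102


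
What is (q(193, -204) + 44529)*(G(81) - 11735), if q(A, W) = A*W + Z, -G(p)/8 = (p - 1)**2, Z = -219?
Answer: -310773030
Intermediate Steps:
G(p) = -8*(-1 + p)**2 (G(p) = -8*(p - 1)**2 = -8*(-1 + p)**2)
q(A, W) = -219 + A*W (q(A, W) = A*W - 219 = -219 + A*W)
(q(193, -204) + 44529)*(G(81) - 11735) = ((-219 + 193*(-204)) + 44529)*(-8*(-1 + 81)**2 - 11735) = ((-219 - 39372) + 44529)*(-8*80**2 - 11735) = (-39591 + 44529)*(-8*6400 - 11735) = 4938*(-51200 - 11735) = 4938*(-62935) = -310773030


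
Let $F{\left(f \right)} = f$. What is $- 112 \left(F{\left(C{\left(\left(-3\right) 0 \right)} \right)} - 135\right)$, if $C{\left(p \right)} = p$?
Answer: $15120$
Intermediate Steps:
$- 112 \left(F{\left(C{\left(\left(-3\right) 0 \right)} \right)} - 135\right) = - 112 \left(\left(-3\right) 0 - 135\right) = - 112 \left(0 - 135\right) = \left(-112\right) \left(-135\right) = 15120$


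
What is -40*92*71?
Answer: -261280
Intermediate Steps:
-40*92*71 = -3680*71 = -261280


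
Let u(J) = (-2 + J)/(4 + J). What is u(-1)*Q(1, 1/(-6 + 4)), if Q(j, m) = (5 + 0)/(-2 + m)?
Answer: 2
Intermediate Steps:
Q(j, m) = 5/(-2 + m)
u(J) = (-2 + J)/(4 + J)
u(-1)*Q(1, 1/(-6 + 4)) = ((-2 - 1)/(4 - 1))*(5/(-2 + 1/(-6 + 4))) = (-3/3)*(5/(-2 + 1/(-2))) = ((1/3)*(-3))*(5/(-2 - 1/2)) = -5/(-5/2) = -5*(-2)/5 = -1*(-2) = 2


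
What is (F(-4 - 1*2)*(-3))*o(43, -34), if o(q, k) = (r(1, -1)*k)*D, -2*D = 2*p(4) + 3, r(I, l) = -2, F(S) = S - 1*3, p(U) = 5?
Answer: -11934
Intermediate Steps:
F(S) = -3 + S (F(S) = S - 3 = -3 + S)
D = -13/2 (D = -(2*5 + 3)/2 = -(10 + 3)/2 = -1/2*13 = -13/2 ≈ -6.5000)
o(q, k) = 13*k (o(q, k) = -2*k*(-13/2) = 13*k)
(F(-4 - 1*2)*(-3))*o(43, -34) = ((-3 + (-4 - 1*2))*(-3))*(13*(-34)) = ((-3 + (-4 - 2))*(-3))*(-442) = ((-3 - 6)*(-3))*(-442) = -9*(-3)*(-442) = 27*(-442) = -11934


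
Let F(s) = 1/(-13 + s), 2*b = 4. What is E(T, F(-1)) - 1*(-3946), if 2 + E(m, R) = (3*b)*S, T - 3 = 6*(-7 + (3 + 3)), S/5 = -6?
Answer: 3764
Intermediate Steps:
b = 2 (b = (½)*4 = 2)
S = -30 (S = 5*(-6) = -30)
T = -3 (T = 3 + 6*(-7 + (3 + 3)) = 3 + 6*(-7 + 6) = 3 + 6*(-1) = 3 - 6 = -3)
E(m, R) = -182 (E(m, R) = -2 + (3*2)*(-30) = -2 + 6*(-30) = -2 - 180 = -182)
E(T, F(-1)) - 1*(-3946) = -182 - 1*(-3946) = -182 + 3946 = 3764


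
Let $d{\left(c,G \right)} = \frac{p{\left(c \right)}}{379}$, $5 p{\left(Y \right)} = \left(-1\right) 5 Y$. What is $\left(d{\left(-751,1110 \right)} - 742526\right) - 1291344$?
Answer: $- \frac{770835979}{379} \approx -2.0339 \cdot 10^{6}$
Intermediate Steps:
$p{\left(Y \right)} = - Y$ ($p{\left(Y \right)} = \frac{\left(-1\right) 5 Y}{5} = \frac{\left(-5\right) Y}{5} = - Y$)
$d{\left(c,G \right)} = - \frac{c}{379}$ ($d{\left(c,G \right)} = \frac{\left(-1\right) c}{379} = - c \frac{1}{379} = - \frac{c}{379}$)
$\left(d{\left(-751,1110 \right)} - 742526\right) - 1291344 = \left(\left(- \frac{1}{379}\right) \left(-751\right) - 742526\right) - 1291344 = \left(\frac{751}{379} - 742526\right) - 1291344 = - \frac{281416603}{379} - 1291344 = - \frac{770835979}{379}$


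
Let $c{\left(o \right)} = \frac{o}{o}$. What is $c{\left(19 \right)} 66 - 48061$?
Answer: $-47995$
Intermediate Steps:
$c{\left(o \right)} = 1$
$c{\left(19 \right)} 66 - 48061 = 1 \cdot 66 - 48061 = 66 - 48061 = -47995$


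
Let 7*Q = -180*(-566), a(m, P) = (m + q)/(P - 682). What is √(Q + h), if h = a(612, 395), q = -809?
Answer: √1198878499/287 ≈ 120.64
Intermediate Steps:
a(m, P) = (-809 + m)/(-682 + P) (a(m, P) = (m - 809)/(P - 682) = (-809 + m)/(-682 + P))
Q = 101880/7 (Q = (-180*(-566))/7 = (⅐)*101880 = 101880/7 ≈ 14554.)
h = 197/287 (h = (-809 + 612)/(-682 + 395) = -197/(-287) = -1/287*(-197) = 197/287 ≈ 0.68641)
√(Q + h) = √(101880/7 + 197/287) = √(4177277/287) = √1198878499/287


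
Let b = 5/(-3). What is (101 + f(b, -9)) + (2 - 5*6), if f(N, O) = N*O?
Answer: 88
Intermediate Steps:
b = -5/3 (b = 5*(-1/3) = -5/3 ≈ -1.6667)
(101 + f(b, -9)) + (2 - 5*6) = (101 - 5/3*(-9)) + (2 - 5*6) = (101 + 15) + (2 - 30) = 116 - 28 = 88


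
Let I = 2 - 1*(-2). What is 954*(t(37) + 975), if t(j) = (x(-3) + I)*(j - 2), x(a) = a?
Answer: 963540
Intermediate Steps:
I = 4 (I = 2 + 2 = 4)
t(j) = -2 + j (t(j) = (-3 + 4)*(j - 2) = 1*(-2 + j) = -2 + j)
954*(t(37) + 975) = 954*((-2 + 37) + 975) = 954*(35 + 975) = 954*1010 = 963540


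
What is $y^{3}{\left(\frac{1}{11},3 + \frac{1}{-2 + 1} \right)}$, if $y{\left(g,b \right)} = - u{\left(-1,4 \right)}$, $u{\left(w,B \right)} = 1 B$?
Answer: $-64$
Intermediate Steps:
$u{\left(w,B \right)} = B$
$y{\left(g,b \right)} = -4$ ($y{\left(g,b \right)} = \left(-1\right) 4 = -4$)
$y^{3}{\left(\frac{1}{11},3 + \frac{1}{-2 + 1} \right)} = \left(-4\right)^{3} = -64$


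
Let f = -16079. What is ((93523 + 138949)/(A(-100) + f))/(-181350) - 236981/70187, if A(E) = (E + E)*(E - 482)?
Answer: -165825469592639/49112579438325 ≈ -3.3764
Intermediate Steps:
A(E) = 2*E*(-482 + E) (A(E) = (2*E)*(-482 + E) = 2*E*(-482 + E))
((93523 + 138949)/(A(-100) + f))/(-181350) - 236981/70187 = ((93523 + 138949)/(2*(-100)*(-482 - 100) - 16079))/(-181350) - 236981/70187 = (232472/(2*(-100)*(-582) - 16079))*(-1/181350) - 236981*1/70187 = (232472/(116400 - 16079))*(-1/181350) - 236981/70187 = (232472/100321)*(-1/181350) - 236981/70187 = -116236/9096606675 - 236981/70187 = -165825469592639/49112579438325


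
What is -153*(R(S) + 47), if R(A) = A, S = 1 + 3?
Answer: -7803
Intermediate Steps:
S = 4
-153*(R(S) + 47) = -153*(4 + 47) = -153*51 = -7803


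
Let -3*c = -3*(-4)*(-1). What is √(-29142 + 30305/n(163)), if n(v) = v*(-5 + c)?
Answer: I*√779213513/163 ≈ 171.25*I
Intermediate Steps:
c = 4 (c = -(-3*(-4))*(-1)/3 = -4*(-1) = -⅓*(-12) = 4)
n(v) = -v (n(v) = v*(-5 + 4) = v*(-1) = -v)
√(-29142 + 30305/n(163)) = √(-29142 + 30305/((-1*163))) = √(-29142 + 30305/(-163)) = √(-29142 + 30305*(-1/163)) = √(-29142 - 30305/163) = √(-4780451/163) = I*√779213513/163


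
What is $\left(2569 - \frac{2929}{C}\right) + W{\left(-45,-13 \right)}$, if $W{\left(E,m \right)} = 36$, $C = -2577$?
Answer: $\frac{6716014}{2577} \approx 2606.1$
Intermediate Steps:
$\left(2569 - \frac{2929}{C}\right) + W{\left(-45,-13 \right)} = \left(2569 - \frac{2929}{-2577}\right) + 36 = \left(2569 - - \frac{2929}{2577}\right) + 36 = \left(2569 + \frac{2929}{2577}\right) + 36 = \frac{6623242}{2577} + 36 = \frac{6716014}{2577}$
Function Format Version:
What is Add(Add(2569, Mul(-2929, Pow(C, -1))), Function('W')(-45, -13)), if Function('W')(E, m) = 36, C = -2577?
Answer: Rational(6716014, 2577) ≈ 2606.1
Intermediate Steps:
Add(Add(2569, Mul(-2929, Pow(C, -1))), Function('W')(-45, -13)) = Add(Add(2569, Mul(-2929, Pow(-2577, -1))), 36) = Add(Add(2569, Mul(-2929, Rational(-1, 2577))), 36) = Add(Add(2569, Rational(2929, 2577)), 36) = Add(Rational(6623242, 2577), 36) = Rational(6716014, 2577)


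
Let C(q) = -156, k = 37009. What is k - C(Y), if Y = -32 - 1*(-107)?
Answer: 37165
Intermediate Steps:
Y = 75 (Y = -32 + 107 = 75)
k - C(Y) = 37009 - 1*(-156) = 37009 + 156 = 37165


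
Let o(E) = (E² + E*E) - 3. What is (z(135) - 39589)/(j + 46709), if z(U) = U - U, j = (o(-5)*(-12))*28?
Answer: -39589/30917 ≈ -1.2805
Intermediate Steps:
o(E) = -3 + 2*E² (o(E) = (E² + E²) - 3 = 2*E² - 3 = -3 + 2*E²)
j = -15792 (j = ((-3 + 2*(-5)²)*(-12))*28 = ((-3 + 2*25)*(-12))*28 = ((-3 + 50)*(-12))*28 = (47*(-12))*28 = -564*28 = -15792)
z(U) = 0
(z(135) - 39589)/(j + 46709) = (0 - 39589)/(-15792 + 46709) = -39589/30917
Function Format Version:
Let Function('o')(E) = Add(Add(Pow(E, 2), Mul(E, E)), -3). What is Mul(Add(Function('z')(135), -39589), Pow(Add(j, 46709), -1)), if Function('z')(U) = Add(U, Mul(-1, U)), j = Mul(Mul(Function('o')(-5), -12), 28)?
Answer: Rational(-39589, 30917) ≈ -1.2805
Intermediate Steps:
Function('o')(E) = Add(-3, Mul(2, Pow(E, 2))) (Function('o')(E) = Add(Add(Pow(E, 2), Pow(E, 2)), -3) = Add(Mul(2, Pow(E, 2)), -3) = Add(-3, Mul(2, Pow(E, 2))))
j = -15792 (j = Mul(Mul(Add(-3, Mul(2, Pow(-5, 2))), -12), 28) = Mul(Mul(Add(-3, Mul(2, 25)), -12), 28) = Mul(Mul(Add(-3, 50), -12), 28) = Mul(Mul(47, -12), 28) = Mul(-564, 28) = -15792)
Function('z')(U) = 0
Mul(Add(Function('z')(135), -39589), Pow(Add(j, 46709), -1)) = Mul(Add(0, -39589), Pow(Add(-15792, 46709), -1)) = Mul(-39589, Pow(30917, -1)) = Mul(-39589, Rational(1, 30917)) = Rational(-39589, 30917)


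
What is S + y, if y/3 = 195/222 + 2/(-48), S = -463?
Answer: -136305/296 ≈ -460.49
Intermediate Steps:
y = 743/296 (y = 3*(195/222 + 2/(-48)) = 3*(195*(1/222) + 2*(-1/48)) = 3*(65/74 - 1/24) = 3*(743/888) = 743/296 ≈ 2.5101)
S + y = -463 + 743/296 = -136305/296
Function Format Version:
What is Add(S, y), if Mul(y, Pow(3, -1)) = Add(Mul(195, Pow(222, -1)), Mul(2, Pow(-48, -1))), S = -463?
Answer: Rational(-136305, 296) ≈ -460.49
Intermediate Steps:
y = Rational(743, 296) (y = Mul(3, Add(Mul(195, Pow(222, -1)), Mul(2, Pow(-48, -1)))) = Mul(3, Add(Mul(195, Rational(1, 222)), Mul(2, Rational(-1, 48)))) = Mul(3, Add(Rational(65, 74), Rational(-1, 24))) = Mul(3, Rational(743, 888)) = Rational(743, 296) ≈ 2.5101)
Add(S, y) = Add(-463, Rational(743, 296)) = Rational(-136305, 296)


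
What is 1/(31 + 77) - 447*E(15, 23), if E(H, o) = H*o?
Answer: -16655219/108 ≈ -1.5422e+5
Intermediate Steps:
1/(31 + 77) - 447*E(15, 23) = 1/(31 + 77) - 6705*23 = 1/108 - 447*345 = 1/108 - 154215 = -16655219/108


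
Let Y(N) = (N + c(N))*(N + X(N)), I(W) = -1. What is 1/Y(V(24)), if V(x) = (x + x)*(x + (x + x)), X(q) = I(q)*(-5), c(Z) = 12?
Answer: 1/12002748 ≈ 8.3314e-8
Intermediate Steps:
X(q) = 5 (X(q) = -1*(-5) = 5)
V(x) = 6*x² (V(x) = (2*x)*(x + 2*x) = (2*x)*(3*x) = 6*x²)
Y(N) = (5 + N)*(12 + N) (Y(N) = (N + 12)*(N + 5) = (12 + N)*(5 + N) = (5 + N)*(12 + N))
1/Y(V(24)) = 1/(60 + (6*24²)² + 17*(6*24²)) = 1/(60 + (6*576)² + 17*(6*576)) = 1/(60 + 3456² + 17*3456) = 1/(60 + 11943936 + 58752) = 1/12002748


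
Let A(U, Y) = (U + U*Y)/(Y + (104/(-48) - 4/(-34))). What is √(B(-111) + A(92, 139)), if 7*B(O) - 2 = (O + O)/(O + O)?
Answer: √903341550741/97783 ≈ 9.7199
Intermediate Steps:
A(U, Y) = (U + U*Y)/(-209/102 + Y) (A(U, Y) = (U + U*Y)/(Y + (104*(-1/48) - 4*(-1/34))) = (U + U*Y)/(Y + (-13/6 + 2/17)) = (U + U*Y)/(Y - 209/102) = (U + U*Y)/(-209/102 + Y))
B(O) = 3/7 (B(O) = 2/7 + ((O + O)/(O + O))/7 = 2/7 + ((2*O)/((2*O)))/7 = 2/7 + ((2*O)*(1/(2*O)))/7 = 2/7 + (⅐)*1 = 2/7 + ⅐ = 3/7)
√(B(-111) + A(92, 139)) = √(3/7 + 102*92*(1 + 139)/(-209 + 102*139)) = √(3/7 + 102*92*140/(-209 + 14178)) = √(3/7 + 102*92*140/13969) = √(3/7 + 102*92*(1/13969)*140) = √(3/7 + 1313760/13969) = √(9238227/97783) = √903341550741/97783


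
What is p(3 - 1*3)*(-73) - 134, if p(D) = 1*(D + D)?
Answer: -134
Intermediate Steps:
p(D) = 2*D (p(D) = 1*(2*D) = 2*D)
p(3 - 1*3)*(-73) - 134 = (2*(3 - 1*3))*(-73) - 134 = (2*(3 - 3))*(-73) - 134 = (2*0)*(-73) - 134 = 0*(-73) - 134 = 0 - 134 = -134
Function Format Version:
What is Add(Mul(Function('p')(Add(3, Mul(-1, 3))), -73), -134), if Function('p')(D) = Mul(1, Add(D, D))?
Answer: -134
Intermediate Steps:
Function('p')(D) = Mul(2, D) (Function('p')(D) = Mul(1, Mul(2, D)) = Mul(2, D))
Add(Mul(Function('p')(Add(3, Mul(-1, 3))), -73), -134) = Add(Mul(Mul(2, Add(3, Mul(-1, 3))), -73), -134) = Add(Mul(Mul(2, Add(3, -3)), -73), -134) = Add(Mul(Mul(2, 0), -73), -134) = Add(Mul(0, -73), -134) = Add(0, -134) = -134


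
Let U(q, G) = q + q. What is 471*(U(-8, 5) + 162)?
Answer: 68766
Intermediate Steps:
U(q, G) = 2*q
471*(U(-8, 5) + 162) = 471*(2*(-8) + 162) = 471*(-16 + 162) = 471*146 = 68766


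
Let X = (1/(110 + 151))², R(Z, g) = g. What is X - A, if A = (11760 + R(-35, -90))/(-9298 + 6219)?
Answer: 794975149/209744559 ≈ 3.7902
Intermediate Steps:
A = -11670/3079 (A = (11760 - 90)/(-9298 + 6219) = 11670/(-3079) = 11670*(-1/3079) = -11670/3079 ≈ -3.7902)
X = 1/68121 (X = (1/261)² = 1/68121 ≈ 1.4680e-5)
X - A = 1/68121 - 1*(-11670/3079) = 1/68121 + 11670/3079 = 794975149/209744559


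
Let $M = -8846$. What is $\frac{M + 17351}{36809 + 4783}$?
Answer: $\frac{2835}{13864} \approx 0.20449$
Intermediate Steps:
$\frac{M + 17351}{36809 + 4783} = \frac{-8846 + 17351}{36809 + 4783} = \frac{8505}{41592} = 8505 \cdot \frac{1}{41592} = \frac{2835}{13864}$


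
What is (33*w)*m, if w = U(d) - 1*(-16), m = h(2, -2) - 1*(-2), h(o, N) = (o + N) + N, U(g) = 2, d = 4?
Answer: 0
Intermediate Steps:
h(o, N) = o + 2*N (h(o, N) = (N + o) + N = o + 2*N)
m = 0 (m = (2 + 2*(-2)) - 1*(-2) = (2 - 4) + 2 = -2 + 2 = 0)
w = 18 (w = 2 - 1*(-16) = 2 + 16 = 18)
(33*w)*m = (33*18)*0 = 594*0 = 0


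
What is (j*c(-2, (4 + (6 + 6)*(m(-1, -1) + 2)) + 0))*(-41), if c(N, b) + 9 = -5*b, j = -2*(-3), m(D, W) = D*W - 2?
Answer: 21894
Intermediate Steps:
m(D, W) = -2 + D*W
j = 6
c(N, b) = -9 - 5*b
(j*c(-2, (4 + (6 + 6)*(m(-1, -1) + 2)) + 0))*(-41) = (6*(-9 - 5*((4 + (6 + 6)*((-2 - 1*(-1)) + 2)) + 0)))*(-41) = (6*(-9 - 5*((4 + 12*((-2 + 1) + 2)) + 0)))*(-41) = (6*(-9 - 5*((4 + 12*(-1 + 2)) + 0)))*(-41) = (6*(-9 - 5*((4 + 12*1) + 0)))*(-41) = (6*(-9 - 5*((4 + 12) + 0)))*(-41) = (6*(-9 - 5*(16 + 0)))*(-41) = (6*(-9 - 5*16))*(-41) = (6*(-9 - 80))*(-41) = (6*(-89))*(-41) = -534*(-41) = 21894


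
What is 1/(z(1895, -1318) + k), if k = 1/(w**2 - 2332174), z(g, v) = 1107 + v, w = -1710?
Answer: -591926/124896385 ≈ -0.0047393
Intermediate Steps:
k = 1/591926 (k = 1/((-1710)**2 - 2332174) = 1/(2924100 - 2332174) = 1/591926 ≈ 1.6894e-6)
1/(z(1895, -1318) + k) = 1/((1107 - 1318) + 1/591926) = 1/(-211 + 1/591926) = 1/(-124896385/591926) = -591926/124896385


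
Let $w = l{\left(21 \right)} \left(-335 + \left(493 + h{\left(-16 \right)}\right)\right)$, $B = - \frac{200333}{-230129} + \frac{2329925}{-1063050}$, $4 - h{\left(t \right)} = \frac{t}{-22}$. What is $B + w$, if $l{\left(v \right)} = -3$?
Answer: $- \frac{52220888787293}{107640998718} \approx -485.14$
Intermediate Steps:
$h{\left(t \right)} = 4 + \frac{t}{22}$ ($h{\left(t \right)} = 4 - \frac{t}{-22} = 4 - t \left(- \frac{1}{22}\right) = 4 - - \frac{t}{22} = 4 + \frac{t}{22}$)
$B = - \frac{12928772587}{9785545338}$ ($B = \left(-200333\right) \left(- \frac{1}{230129}\right) + 2329925 \left(- \frac{1}{1063050}\right) = \frac{200333}{230129} - \frac{93197}{42522} = - \frac{12928772587}{9785545338} \approx -1.3212$)
$w = - \frac{5322}{11}$ ($w = - 3 \left(-335 + \left(493 + \left(4 + \frac{1}{22} \left(-16\right)\right)\right)\right) = - 3 \left(-335 + \left(493 + \left(4 - \frac{8}{11}\right)\right)\right) = - 3 \left(-335 + \left(493 + \frac{36}{11}\right)\right) = - 3 \left(-335 + \frac{5459}{11}\right) = \left(-3\right) \frac{1774}{11} = - \frac{5322}{11} \approx -483.82$)
$B + w = - \frac{12928772587}{9785545338} - \frac{5322}{11} = - \frac{52220888787293}{107640998718}$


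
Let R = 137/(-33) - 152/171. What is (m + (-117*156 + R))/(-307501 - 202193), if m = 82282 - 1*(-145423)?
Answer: -10367674/25229853 ≈ -0.41093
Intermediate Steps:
m = 227705 (m = 82282 + 145423 = 227705)
R = -499/99 (R = 137*(-1/33) - 152*1/171 = -137/33 - 8/9 = -499/99 ≈ -5.0404)
(m + (-117*156 + R))/(-307501 - 202193) = (227705 + (-117*156 - 499/99))/(-307501 - 202193) = (227705 + (-18252 - 499/99))/(-509694) = (227705 - 1807447/99)*(-1/509694) = (20735348/99)*(-1/509694) = -10367674/25229853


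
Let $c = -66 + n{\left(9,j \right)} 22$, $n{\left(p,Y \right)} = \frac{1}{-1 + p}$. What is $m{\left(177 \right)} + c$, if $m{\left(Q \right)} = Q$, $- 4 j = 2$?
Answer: $\frac{455}{4} \approx 113.75$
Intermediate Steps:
$j = - \frac{1}{2}$ ($j = \left(- \frac{1}{4}\right) 2 = - \frac{1}{2} \approx -0.5$)
$c = - \frac{253}{4}$ ($c = -66 + \frac{1}{-1 + 9} \cdot 22 = -66 + \frac{1}{8} \cdot 22 = -66 + \frac{11}{4} = - \frac{253}{4} \approx -63.25$)
$m{\left(177 \right)} + c = 177 - \frac{253}{4} = \frac{455}{4}$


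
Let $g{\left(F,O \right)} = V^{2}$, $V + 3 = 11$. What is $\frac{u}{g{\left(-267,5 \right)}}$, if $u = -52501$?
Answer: $- \frac{52501}{64} \approx -820.33$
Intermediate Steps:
$V = 8$ ($V = -3 + 11 = 8$)
$g{\left(F,O \right)} = 64$ ($g{\left(F,O \right)} = 8^{2} = 64$)
$\frac{u}{g{\left(-267,5 \right)}} = - \frac{52501}{64}$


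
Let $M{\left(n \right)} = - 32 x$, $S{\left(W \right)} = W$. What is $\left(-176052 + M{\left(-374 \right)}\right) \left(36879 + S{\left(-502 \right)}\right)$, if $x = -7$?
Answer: $-6396095156$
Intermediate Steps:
$M{\left(n \right)} = 224$ ($M{\left(n \right)} = \left(-32\right) \left(-7\right) = 224$)
$\left(-176052 + M{\left(-374 \right)}\right) \left(36879 + S{\left(-502 \right)}\right) = \left(-176052 + 224\right) \left(36879 - 502\right) = \left(-175828\right) 36377 = -6396095156$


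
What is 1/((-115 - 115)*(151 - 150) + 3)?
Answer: -1/227 ≈ -0.0044053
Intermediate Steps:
1/((-115 - 115)*(151 - 150) + 3) = 1/(-230*1 + 3) = 1/(-230 + 3) = 1/(-227) = -1/227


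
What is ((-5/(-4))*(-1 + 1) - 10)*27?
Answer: -270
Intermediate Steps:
((-5/(-4))*(-1 + 1) - 10)*27 = (-5*(-1/4)*0 - 10)*27 = ((5/4)*0 - 10)*27 = (0 - 10)*27 = -10*27 = -270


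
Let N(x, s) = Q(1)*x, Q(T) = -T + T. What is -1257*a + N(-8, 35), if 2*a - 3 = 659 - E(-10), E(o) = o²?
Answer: -353217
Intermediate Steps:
Q(T) = 0
N(x, s) = 0 (N(x, s) = 0*x = 0)
a = 281 (a = 3/2 + (659 - 1*(-10)²)/2 = 3/2 + (659 - 1*100)/2 = 3/2 + (659 - 100)/2 = 3/2 + (½)*559 = 3/2 + 559/2 = 281)
-1257*a + N(-8, 35) = -1257*281 + 0 = -353217 + 0 = -353217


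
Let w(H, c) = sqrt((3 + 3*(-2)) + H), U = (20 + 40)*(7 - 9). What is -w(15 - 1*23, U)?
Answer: -I*sqrt(11) ≈ -3.3166*I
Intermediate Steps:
U = -120 (U = 60*(-2) = -120)
w(H, c) = sqrt(-3 + H) (w(H, c) = sqrt((3 - 6) + H) = sqrt(-3 + H))
-w(15 - 1*23, U) = -sqrt(-3 + (15 - 1*23)) = -sqrt(-3 + (15 - 23)) = -sqrt(-3 - 8) = -sqrt(-11) = -I*sqrt(11)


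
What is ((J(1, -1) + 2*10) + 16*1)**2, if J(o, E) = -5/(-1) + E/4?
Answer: 26569/16 ≈ 1660.6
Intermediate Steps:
J(o, E) = 5 + E/4 (J(o, E) = -5*(-1) + E*(1/4) = 5 + E/4)
((J(1, -1) + 2*10) + 16*1)**2 = (((5 + (1/4)*(-1)) + 2*10) + 16*1)**2 = (((5 - 1/4) + 20) + 16)**2 = ((19/4 + 20) + 16)**2 = (99/4 + 16)**2 = (163/4)**2 = 26569/16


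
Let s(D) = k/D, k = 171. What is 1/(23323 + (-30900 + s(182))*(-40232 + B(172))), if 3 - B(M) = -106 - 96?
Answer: 14/17315480213 ≈ 8.0852e-10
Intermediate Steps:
B(M) = 205 (B(M) = 3 - (-106 - 96) = 3 - 1*(-202) = 3 + 202 = 205)
s(D) = 171/D
1/(23323 + (-30900 + s(182))*(-40232 + B(172))) = 1/(23323 + (-30900 + 171/182)*(-40232 + 205)) = 1/(23323 + (-30900 + 171*(1/182))*(-40027)) = 1/(23323 + (-30900 + 171/182)*(-40027)) = 1/(23323 - 5623629/182*(-40027)) = 1/(23323 + 17315153691/14) = 1/(17315480213/14) = 14/17315480213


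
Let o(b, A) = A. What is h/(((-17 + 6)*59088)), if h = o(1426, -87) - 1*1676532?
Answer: 558873/216656 ≈ 2.5795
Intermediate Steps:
h = -1676619 (h = -87 - 1*1676532 = -87 - 1676532 = -1676619)
h/(((-17 + 6)*59088)) = -1676619*1/(59088*(-17 + 6)) = -1676619/((-11*59088)) = -1676619/(-649968) = -1676619*(-1/649968) = 558873/216656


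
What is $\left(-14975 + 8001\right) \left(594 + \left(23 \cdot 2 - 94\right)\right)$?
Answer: $-3807804$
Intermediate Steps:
$\left(-14975 + 8001\right) \left(594 + \left(23 \cdot 2 - 94\right)\right) = - 6974 \left(594 + \left(46 - 94\right)\right) = - 6974 \left(594 - 48\right) = \left(-6974\right) 546 = -3807804$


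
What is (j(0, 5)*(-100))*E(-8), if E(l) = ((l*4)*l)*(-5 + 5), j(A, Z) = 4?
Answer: 0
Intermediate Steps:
E(l) = 0 (E(l) = ((4*l)*l)*0 = (4*l²)*0 = 0)
(j(0, 5)*(-100))*E(-8) = (4*(-100))*0 = -400*0 = 0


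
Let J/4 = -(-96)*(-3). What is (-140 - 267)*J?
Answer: 468864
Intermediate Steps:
J = -1152 (J = 4*(-(-96)*(-3)) = 4*(-32*9) = 4*(-288) = -1152)
(-140 - 267)*J = (-140 - 267)*(-1152) = -407*(-1152) = 468864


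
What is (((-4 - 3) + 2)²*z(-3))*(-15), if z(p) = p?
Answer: 1125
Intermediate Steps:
(((-4 - 3) + 2)²*z(-3))*(-15) = (((-4 - 3) + 2)²*(-3))*(-15) = ((-7 + 2)²*(-3))*(-15) = ((-5)²*(-3))*(-15) = (25*(-3))*(-15) = -75*(-15) = 1125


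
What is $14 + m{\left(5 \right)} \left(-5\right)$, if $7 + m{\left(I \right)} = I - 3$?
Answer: $39$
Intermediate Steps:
$m{\left(I \right)} = -10 + I$ ($m{\left(I \right)} = -7 + \left(I - 3\right) = -7 + \left(-3 + I\right) = -10 + I$)
$14 + m{\left(5 \right)} \left(-5\right) = 14 + \left(-10 + 5\right) \left(-5\right) = 14 - -25 = 14 + 25 = 39$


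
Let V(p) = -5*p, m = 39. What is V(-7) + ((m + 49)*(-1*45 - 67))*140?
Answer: -1379805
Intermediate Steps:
V(-7) + ((m + 49)*(-1*45 - 67))*140 = -5*(-7) + ((39 + 49)*(-1*45 - 67))*140 = 35 + (88*(-45 - 67))*140 = 35 + (88*(-112))*140 = 35 - 9856*140 = 35 - 1379840 = -1379805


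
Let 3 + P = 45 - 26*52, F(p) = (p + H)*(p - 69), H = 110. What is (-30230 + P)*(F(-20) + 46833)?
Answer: -1224477420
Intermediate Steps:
F(p) = (-69 + p)*(110 + p) (F(p) = (p + 110)*(p - 69) = (110 + p)*(-69 + p) = (-69 + p)*(110 + p))
P = -1310 (P = -3 + (45 - 26*52) = -3 + (45 - 1352) = -3 - 1307 = -1310)
(-30230 + P)*(F(-20) + 46833) = (-30230 - 1310)*((-7590 + (-20)² + 41*(-20)) + 46833) = -31540*((-7590 + 400 - 820) + 46833) = -31540*(-8010 + 46833) = -31540*38823 = -1224477420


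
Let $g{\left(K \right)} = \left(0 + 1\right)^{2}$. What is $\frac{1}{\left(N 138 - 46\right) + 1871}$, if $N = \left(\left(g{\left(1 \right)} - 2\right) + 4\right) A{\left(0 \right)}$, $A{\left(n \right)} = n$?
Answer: $\frac{1}{1825} \approx 0.00054795$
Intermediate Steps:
$g{\left(K \right)} = 1$ ($g{\left(K \right)} = 1^{2} = 1$)
$N = 0$ ($N = \left(\left(1 - 2\right) + 4\right) 0 = \left(-1 + 4\right) 0 = 3 \cdot 0 = 0$)
$\frac{1}{\left(N 138 - 46\right) + 1871} = \frac{1}{\left(0 \cdot 138 - 46\right) + 1871} = \frac{1}{\left(0 - 46\right) + 1871} = \frac{1}{-46 + 1871} = \frac{1}{1825}$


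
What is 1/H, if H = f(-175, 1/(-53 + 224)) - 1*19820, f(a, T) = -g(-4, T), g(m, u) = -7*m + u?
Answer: -171/3394009 ≈ -5.0383e-5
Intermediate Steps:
g(m, u) = u - 7*m
f(a, T) = -28 - T (f(a, T) = -(T - 7*(-4)) = -(T + 28) = -(28 + T) = -28 - T)
H = -3394009/171 (H = (-28 - 1/(-53 + 224)) - 1*19820 = (-28 - 1/171) - 19820 = -4789/171 - 19820 = -3394009/171 ≈ -19848.)
1/H = 1/(-3394009/171) = -171/3394009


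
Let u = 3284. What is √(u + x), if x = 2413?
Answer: 3*√633 ≈ 75.479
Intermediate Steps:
√(u + x) = √(3284 + 2413) = √5697 = 3*√633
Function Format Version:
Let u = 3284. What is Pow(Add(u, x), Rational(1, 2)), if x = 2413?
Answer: Mul(3, Pow(633, Rational(1, 2))) ≈ 75.479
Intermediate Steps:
Pow(Add(u, x), Rational(1, 2)) = Pow(Add(3284, 2413), Rational(1, 2)) = Pow(5697, Rational(1, 2)) = Mul(3, Pow(633, Rational(1, 2)))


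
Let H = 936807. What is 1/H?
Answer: 1/936807 ≈ 1.0675e-6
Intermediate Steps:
1/H = 1/936807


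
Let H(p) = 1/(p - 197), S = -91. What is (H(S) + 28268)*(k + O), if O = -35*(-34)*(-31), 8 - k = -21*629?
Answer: -64242075053/96 ≈ -6.6919e+8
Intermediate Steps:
k = 13217 (k = 8 - (-21)*629 = 8 - 1*(-13209) = 8 + 13209 = 13217)
H(p) = 1/(-197 + p)
O = -36890 (O = 1190*(-31) = -36890)
(H(S) + 28268)*(k + O) = (1/(-197 - 91) + 28268)*(13217 - 36890) = (1/(-288) + 28268)*(-23673) = (-1/288 + 28268)*(-23673) = (8141183/288)*(-23673) = -64242075053/96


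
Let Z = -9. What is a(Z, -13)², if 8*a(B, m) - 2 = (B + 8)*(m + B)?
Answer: 9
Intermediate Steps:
a(B, m) = ¼ + (8 + B)*(B + m)/8 (a(B, m) = ¼ + ((B + 8)*(m + B))/8 = ¼ + ((8 + B)*(B + m))/8 = ¼ + (8 + B)*(B + m)/8)
a(Z, -13)² = (¼ - 9 - 13 + (⅛)*(-9)² + (⅛)*(-9)*(-13))² = (¼ - 9 - 13 + (⅛)*81 + 117/8)² = (¼ - 9 - 13 + 81/8 + 117/8)² = 3² = 9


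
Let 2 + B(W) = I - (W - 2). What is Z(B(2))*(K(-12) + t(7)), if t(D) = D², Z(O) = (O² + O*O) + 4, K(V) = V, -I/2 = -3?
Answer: 1332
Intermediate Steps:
I = 6 (I = -2*(-3) = 6)
B(W) = 6 - W (B(W) = -2 + (6 - (W - 2)) = -2 + (6 - (-2 + W)) = -2 + (6 + (2 - W)) = -2 + (8 - W) = 6 - W)
Z(O) = 4 + 2*O² (Z(O) = (O² + O²) + 4 = 2*O² + 4 = 4 + 2*O²)
Z(B(2))*(K(-12) + t(7)) = (4 + 2*(6 - 1*2)²)*(-12 + 7²) = (4 + 2*(6 - 2)²)*(-12 + 49) = (4 + 2*4²)*37 = (4 + 2*16)*37 = (4 + 32)*37 = 36*37 = 1332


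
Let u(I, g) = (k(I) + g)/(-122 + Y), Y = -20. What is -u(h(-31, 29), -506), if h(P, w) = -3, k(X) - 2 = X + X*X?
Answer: -249/71 ≈ -3.5070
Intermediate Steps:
k(X) = 2 + X + X² (k(X) = 2 + (X + X*X) = 2 + (X + X²) = 2 + X + X²)
u(I, g) = -1/71 - I/142 - g/142 - I²/142 (u(I, g) = ((2 + I + I²) + g)/(-122 - 20) = (2 + I + g + I²)/(-142) = (2 + I + g + I²)*(-1/142) = -1/71 - I/142 - g/142 - I²/142)
-u(h(-31, 29), -506) = -(-1/71 - 1/142*(-3) - 1/142*(-506) - 1/142*(-3)²) = -(-1/71 + 3/142 + 253/71 - 1/142*9) = -(-1/71 + 3/142 + 253/71 - 9/142) = -1*249/71 = -249/71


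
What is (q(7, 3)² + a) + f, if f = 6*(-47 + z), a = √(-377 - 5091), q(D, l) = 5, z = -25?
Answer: -407 + 2*I*√1367 ≈ -407.0 + 73.946*I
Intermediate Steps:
a = 2*I*√1367 (a = √(-5468) = 2*I*√1367 ≈ 73.946*I)
f = -432 (f = 6*(-47 - 25) = 6*(-72) = -432)
(q(7, 3)² + a) + f = (5² + 2*I*√1367) - 432 = (25 + 2*I*√1367) - 432 = -407 + 2*I*√1367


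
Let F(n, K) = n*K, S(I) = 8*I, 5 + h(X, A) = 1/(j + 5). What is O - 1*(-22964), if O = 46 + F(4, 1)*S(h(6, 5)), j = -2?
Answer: 68582/3 ≈ 22861.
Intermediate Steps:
h(X, A) = -14/3 (h(X, A) = -5 + 1/(-2 + 5) = -5 + 1/3 = -14/3)
F(n, K) = K*n
O = -310/3 (O = 46 + (1*4)*(8*(-14/3)) = 46 + 4*(-112/3) = 46 - 448/3 = -310/3 ≈ -103.33)
O - 1*(-22964) = -310/3 - 1*(-22964) = -310/3 + 22964 = 68582/3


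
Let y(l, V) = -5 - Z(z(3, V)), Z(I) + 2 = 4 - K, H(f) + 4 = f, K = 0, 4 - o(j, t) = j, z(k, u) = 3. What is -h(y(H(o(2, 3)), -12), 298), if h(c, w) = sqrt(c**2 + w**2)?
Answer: -sqrt(88853) ≈ -298.08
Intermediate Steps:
o(j, t) = 4 - j
H(f) = -4 + f
Z(I) = 2 (Z(I) = -2 + (4 - 1*0) = -2 + (4 + 0) = -2 + 4 = 2)
y(l, V) = -7 (y(l, V) = -5 - 1*2 = -5 - 2 = -7)
-h(y(H(o(2, 3)), -12), 298) = -sqrt((-7)**2 + 298**2) = -sqrt(49 + 88804) = -sqrt(88853)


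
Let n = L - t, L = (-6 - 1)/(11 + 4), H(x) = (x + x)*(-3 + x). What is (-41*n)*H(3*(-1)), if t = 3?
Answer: 25584/5 ≈ 5116.8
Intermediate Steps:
H(x) = 2*x*(-3 + x) (H(x) = (2*x)*(-3 + x) = 2*x*(-3 + x))
L = -7/15 ≈ -0.46667
n = -52/15 (n = -7/15 - 1*3 = -7/15 - 3 = -52/15 ≈ -3.4667)
(-41*n)*H(3*(-1)) = (-41*(-52/15))*(2*(3*(-1))*(-3 + 3*(-1))) = 2132*(2*(-3)*(-3 - 3))/15 = 2132*(2*(-3)*(-6))/15 = (2132/15)*36 = 25584/5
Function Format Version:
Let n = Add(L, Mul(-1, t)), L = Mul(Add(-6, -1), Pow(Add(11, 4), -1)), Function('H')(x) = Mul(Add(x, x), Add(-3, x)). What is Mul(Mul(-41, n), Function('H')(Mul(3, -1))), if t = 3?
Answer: Rational(25584, 5) ≈ 5116.8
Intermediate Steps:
Function('H')(x) = Mul(2, x, Add(-3, x)) (Function('H')(x) = Mul(Mul(2, x), Add(-3, x)) = Mul(2, x, Add(-3, x)))
L = Rational(-7, 15) (L = Mul(-7, Pow(15, -1)) = Mul(-7, Rational(1, 15)) = Rational(-7, 15) ≈ -0.46667)
n = Rational(-52, 15) (n = Add(Rational(-7, 15), Mul(-1, 3)) = Add(Rational(-7, 15), -3) = Rational(-52, 15) ≈ -3.4667)
Mul(Mul(-41, n), Function('H')(Mul(3, -1))) = Mul(Mul(-41, Rational(-52, 15)), Mul(2, Mul(3, -1), Add(-3, Mul(3, -1)))) = Mul(Rational(2132, 15), Mul(2, -3, Add(-3, -3))) = Mul(Rational(2132, 15), Mul(2, -3, -6)) = Mul(Rational(2132, 15), 36) = Rational(25584, 5)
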